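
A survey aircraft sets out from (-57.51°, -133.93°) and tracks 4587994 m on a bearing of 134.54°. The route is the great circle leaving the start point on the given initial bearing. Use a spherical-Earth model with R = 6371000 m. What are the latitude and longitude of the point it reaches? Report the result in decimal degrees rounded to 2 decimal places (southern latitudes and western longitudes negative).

latitude -61.95°, longitude -45.59°

Central angle δ = d/R = 0.720137 rad.
With φ₁ = -57.51° = -1.003739 rad and θ = 134.54° = 2.348166 rad:
sin φ₂ = sin φ₁ cos δ + cos φ₁ sin δ cos θ = (-0.843485)(0.751715) + (0.537152)(0.659488)(-0.701407) = -0.882531
φ₂ = asin(-0.882531) = -1.081217 rad = -61.95°.
Δλ = atan2( sin θ sin δ cos φ₁ , cos δ − sin φ₁ sin φ₂ ) = atan2(0.252492, 0.007313) = 1.541839 rad = 88.34°.
λ₂ = -133.93° + 88.34° = -45.59°.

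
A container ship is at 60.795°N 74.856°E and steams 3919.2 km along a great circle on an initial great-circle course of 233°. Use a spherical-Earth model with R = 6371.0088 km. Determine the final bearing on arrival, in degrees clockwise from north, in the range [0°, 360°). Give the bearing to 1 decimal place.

δ = 3919.2/6371.0088 = 0.615162 rad (35.2462°).
Converting: φ₁ = 1.061073 rad, θ = 4.066617 rad.
Destination latitude: φ₂ = arcsin( sin φ₁ cos δ + cos φ₁ sin δ cos θ ) = arcsin(0.543402) = 32.916°.
Then Δλ = atan2(-0.224882, 0.342355) = -0.581188 rad, from sin θ sin δ cos φ₁ over cos δ − sin φ₁ sin φ₂.
λ₂ = λ₁ + Δλ = 41.556°.
The forward bearing on arrival equals the back-azimuth from the destination plus 180°.
Back-azimuth from P₂ (32.9°, 41.6°) to P₁ (60.8°, 74.9°), with Δλ' = λ₁ − λ₂ = 33.3°: atan2( sin Δλ' cos φ₁ , cos φ₂ sin φ₁ − sin φ₂ cos φ₁ cos Δλ' ) = 27.7°.
Final bearing = (27.7° + 180°) mod 360° = 207.7°.

final bearing 207.7°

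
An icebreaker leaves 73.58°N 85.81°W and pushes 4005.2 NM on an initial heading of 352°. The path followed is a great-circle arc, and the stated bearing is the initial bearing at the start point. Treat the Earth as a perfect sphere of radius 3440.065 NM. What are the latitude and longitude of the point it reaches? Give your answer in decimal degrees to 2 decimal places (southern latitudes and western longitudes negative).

latitude 39.52°, longitude 103.73°

Central angle δ = d/R = 1.164280 rad.
With φ₁ = 73.58° = 1.284213 rad and θ = 352° = 6.143559 rad:
sin φ₂ = sin φ₁ cos δ + cos φ₁ sin δ cos θ = (0.959215)(0.395412) + (0.282676)(0.918504)(0.990268) = 0.636397
φ₂ = asin(0.636397) = 0.689819 rad = 39.52°.
For the longitude increment, Δλ = atan2( sin θ sin δ cos φ₁, cos δ − sin φ₁ sin φ₂ ) = atan2(-0.036135, -0.215031) = -170.46°.
λ₂ = -85.81° + -170.46° = -256.27°, normalized to (−180°, 180°] → 103.73°.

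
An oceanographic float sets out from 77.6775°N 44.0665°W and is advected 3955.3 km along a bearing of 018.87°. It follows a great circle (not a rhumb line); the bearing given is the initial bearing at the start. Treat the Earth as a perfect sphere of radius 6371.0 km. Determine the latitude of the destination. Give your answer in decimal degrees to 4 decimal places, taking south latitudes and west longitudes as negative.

The arc subtends δ = 3955.3/6371 = 0.620829 rad at the centre.
Converting: φ₁ = 1.355728 rad, θ = 0.329344 rad.
Destination latitude: φ₂ = arcsin( sin φ₁ cos δ + cos φ₁ sin δ cos θ ) = arcsin(0.912130) = 65.8014°.
Δλ = atan2( sin θ sin δ cos φ₁ , cos δ − sin φ₁ sin φ₂ ) = atan2(0.040151, -0.077720) = 2.664742 rad = 152.6785°.
λ₂ = -44.0665° + 152.6785° = 108.6120°.

latitude 65.8014°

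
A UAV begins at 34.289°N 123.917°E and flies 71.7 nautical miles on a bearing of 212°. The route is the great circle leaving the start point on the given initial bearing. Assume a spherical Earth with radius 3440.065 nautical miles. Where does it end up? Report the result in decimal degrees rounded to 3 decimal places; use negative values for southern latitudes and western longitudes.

δ = 71.7/3440.065 = 0.020843 rad (1.1942°).
Start latitude φ₁ = 0.598456 rad; initial bearing θ = 3.700098 rad.
Destination latitude: φ₂ = arcsin( sin φ₁ cos δ + cos φ₁ sin δ cos θ ) = arcsin(0.548642) = 33.274°.
For the longitude increment, Δλ = atan2( sin θ sin δ cos φ₁, cos δ − sin φ₁ sin φ₂ ) = atan2(-0.009125, 0.690695) = -0.757°.
λ₂ = 123.917° + -0.757° = 123.160°.

latitude 33.274°, longitude 123.160°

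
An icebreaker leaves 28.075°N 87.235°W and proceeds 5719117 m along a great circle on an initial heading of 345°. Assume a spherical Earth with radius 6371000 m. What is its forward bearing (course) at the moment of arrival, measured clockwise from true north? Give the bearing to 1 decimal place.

final bearing 305.6°

Central angle δ = d/R = 0.897680 rad.
With φ₁ = 28.075° = 0.490001 rad and θ = 345° = 6.021386 rad:
Applying the spherical law of cosines for sides, sin φ₂ = sin φ₁ cos δ + cos φ₁ sin δ cos θ = 0.959774, so φ₂ = 73.694°.
Then Δλ = atan2(-0.178554, 0.171730) = -0.804876 rad, from sin θ sin δ cos φ₁ over cos δ − sin φ₁ sin φ₂.
Hence λ₂ = -87.235° + -46.116° = -133.351°.
The forward bearing on arrival equals the back-azimuth from the destination plus 180°.
Back-azimuth from P₂ (73.7°, -133.4°) to P₁ (28.1°, -87.2°), with Δλ' = λ₁ − λ₂ = 46.1°: atan2( sin Δλ' cos φ₁ , cos φ₂ sin φ₁ − sin φ₂ cos φ₁ cos Δλ' ) = 125.6°.
Final bearing = (125.6° + 180°) mod 360° = 305.6°.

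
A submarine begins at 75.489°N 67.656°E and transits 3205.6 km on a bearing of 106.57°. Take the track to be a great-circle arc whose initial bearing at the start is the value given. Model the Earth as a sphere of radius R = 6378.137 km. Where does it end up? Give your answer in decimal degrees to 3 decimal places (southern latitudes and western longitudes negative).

Central angle δ = d/R = 0.502592 rad.
With φ₁ = 75.489° = 1.317532 rad and θ = 106.57° = 1.859997 rad:
Applying the spherical law of cosines for sides, sin φ₂ = sin φ₁ cos δ + cos φ₁ sin δ cos θ = 0.813960, so φ₂ = 54.485°.
Δλ = atan2( sin θ sin δ cos φ₁ , cos δ − sin φ₁ sin φ₂ ) = atan2(0.115685, 0.088342) = 0.918618 rad = 52.633°.
λ₂ = λ₁ + Δλ = 120.289°.

latitude 54.485°, longitude 120.289°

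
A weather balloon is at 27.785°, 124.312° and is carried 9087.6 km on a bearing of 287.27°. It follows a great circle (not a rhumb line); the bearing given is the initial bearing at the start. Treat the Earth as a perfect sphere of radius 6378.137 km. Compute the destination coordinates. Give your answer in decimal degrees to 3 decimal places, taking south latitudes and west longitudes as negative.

Angular distance δ = d/R = 9087.6 / 6378.137 = 1.424805 rad.
With φ₁ = 27.785° = 0.484940 rad and θ = 287.27° = 5.013807 rad:
Applying the spherical law of cosines for sides, sin φ₂ = sin φ₁ cos δ + cos φ₁ sin δ cos θ = 0.327665, so φ₂ = 19.127°.
For the longitude increment, Δλ = atan2( sin θ sin δ cos φ₁, cos δ − sin φ₁ sin φ₂ ) = atan2(-0.835830, -0.007269) = -90.498°.
λ₂ = 124.312° + -90.498° = 33.814°.

latitude 19.127°, longitude 33.814°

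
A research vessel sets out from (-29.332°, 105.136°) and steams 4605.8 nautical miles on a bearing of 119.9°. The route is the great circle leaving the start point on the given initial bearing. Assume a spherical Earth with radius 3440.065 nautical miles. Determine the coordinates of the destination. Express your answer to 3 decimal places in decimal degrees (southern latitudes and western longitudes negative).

Central angle δ = d/R = 1.338870 rad.
With φ₁ = -29.332° = -0.511940 rad and θ = 119.9° = 2.092650 rad:
Applying the spherical law of cosines for sides, sin φ₂ = sin φ₁ cos δ + cos φ₁ sin δ cos θ = -0.535542, so φ₂ = -32.381°.
Then Δλ = atan2(0.735522, -0.032493) = 1.614944 rad, from sin θ sin δ cos φ₁ over cos δ − sin φ₁ sin φ₂.
λ₂ = 105.136° + 92.529° = 197.665°, normalized to (−180°, 180°] → -162.335°.

latitude -32.381°, longitude -162.335°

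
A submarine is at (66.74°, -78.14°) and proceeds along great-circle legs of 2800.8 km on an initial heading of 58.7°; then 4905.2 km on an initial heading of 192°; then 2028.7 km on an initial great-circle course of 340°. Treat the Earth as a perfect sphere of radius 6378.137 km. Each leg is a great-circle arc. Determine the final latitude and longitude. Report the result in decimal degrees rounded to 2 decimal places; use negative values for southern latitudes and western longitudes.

Apply the spherical direct solution leg by leg, carrying full precision between legs.
Leg 1: from (66.74°, -78.14°), δ = 2800.8/6378.137 = 0.439125 rad, θ = 58.7° → φ = 66.75°, λ = -11.18°.
Leg 2: from (66.75°, -11.18°), δ = 4905.2/6378.137 = 0.769065 rad, θ = 192° → φ = 23.06°, λ = -20.22°.
Leg 3: from (23.06°, -20.22°), δ = 2028.7/6378.137 = 0.318071 rad, θ = 340° → φ = 39.97°, λ = -28.25°.

latitude 39.97°, longitude -28.25°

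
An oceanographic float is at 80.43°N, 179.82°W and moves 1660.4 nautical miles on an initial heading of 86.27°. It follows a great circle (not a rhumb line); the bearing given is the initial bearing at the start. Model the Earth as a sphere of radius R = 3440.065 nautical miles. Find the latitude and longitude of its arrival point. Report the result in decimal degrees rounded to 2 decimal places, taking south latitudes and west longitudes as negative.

latitude 61.46°, longitude -104.05°

δ = 1660.4/3440.065 = 0.482665 rad (27.6547°).
With φ₁ = 80.43° = 1.403768 rad and θ = 86.27° = 1.505696 rad:
Applying the spherical law of cosines for sides, sin φ₂ = sin φ₁ cos δ + cos φ₁ sin δ cos θ = 0.878454, so φ₂ = 61.46°.
For the longitude increment, Δλ = atan2( sin θ sin δ cos φ₁, cos δ − sin φ₁ sin φ₂ ) = atan2(0.077001, 0.019532) = 75.77°.
Hence λ₂ = -179.82° + 75.77° = -104.05°.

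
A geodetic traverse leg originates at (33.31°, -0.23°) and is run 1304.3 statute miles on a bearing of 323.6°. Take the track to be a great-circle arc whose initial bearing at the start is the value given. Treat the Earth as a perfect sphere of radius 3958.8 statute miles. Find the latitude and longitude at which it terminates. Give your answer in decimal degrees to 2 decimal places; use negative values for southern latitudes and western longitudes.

Central angle δ = d/R = 0.329469 rad.
Converting: φ₁ = 0.581369 rad, θ = 5.647885 rad.
Applying the spherical law of cosines for sides, sin φ₂ = sin φ₁ cos δ + cos φ₁ sin δ cos θ = 0.737264, so φ₂ = 47.50°.
Then Δλ = atan2(-0.160452, 0.541332) = -0.288153 rad, from sin θ sin δ cos φ₁ over cos δ − sin φ₁ sin φ₂.
Hence λ₂ = -0.23° + -16.51° = -16.74°.

latitude 47.50°, longitude -16.74°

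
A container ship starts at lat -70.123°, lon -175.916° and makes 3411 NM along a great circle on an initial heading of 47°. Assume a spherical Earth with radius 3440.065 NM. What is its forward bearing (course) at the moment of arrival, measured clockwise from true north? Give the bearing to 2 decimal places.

final bearing 15.22°

The arc subtends δ = 3411/3440.065 = 0.991551 rad at the centre.
Start latitude φ₁ = -1.223877 rad; initial bearing θ = 0.820305 rad.
Applying the spherical law of cosines for sides, sin φ₂ = sin φ₁ cos δ + cos φ₁ sin δ cos θ = -0.320726, so φ₂ = -18.707°.
For the longitude increment, Δλ = atan2( sin θ sin δ cos φ₁, cos δ − sin φ₁ sin φ₂ ) = atan2(0.208099, 0.245774) = 40.255°.
Hence λ₂ = -175.916° + 40.255° = -135.661°.
The forward bearing on arrival equals the back-azimuth from the destination plus 180°.
Back-azimuth from P₂ (-18.71°, -135.66°) to P₁ (-70.12°, -175.92°), with Δλ' = λ₁ − λ₂ = -40.25°: atan2( sin Δλ' cos φ₁ , cos φ₂ sin φ₁ − sin φ₂ cos φ₁ cos Δλ' ) = 195.22°.
Final bearing = (195.22° + 180°) mod 360° = 15.22°.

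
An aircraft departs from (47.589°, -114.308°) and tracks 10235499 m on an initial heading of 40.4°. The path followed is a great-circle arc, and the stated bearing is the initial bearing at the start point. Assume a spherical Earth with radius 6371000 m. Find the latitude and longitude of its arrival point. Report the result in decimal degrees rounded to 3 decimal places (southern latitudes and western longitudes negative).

latitude 29.135°, longitude 17.830°

Central angle δ = d/R = 1.606577 rad.
With φ₁ = 47.589° = 0.830585 rad and θ = 40.4° = 0.705113 rad:
Destination latitude: φ₂ = arcsin( sin φ₁ cos δ + cos φ₁ sin δ cos θ ) = arcsin(0.486875) = 29.135°.
Δλ = atan2( sin θ sin δ cos φ₁ , cos δ − sin φ₁ sin φ₂ ) = atan2(0.436841, -0.395245) = 2.306246 rad = 132.138°.
Hence λ₂ = -114.308° + 132.138° = 17.830°.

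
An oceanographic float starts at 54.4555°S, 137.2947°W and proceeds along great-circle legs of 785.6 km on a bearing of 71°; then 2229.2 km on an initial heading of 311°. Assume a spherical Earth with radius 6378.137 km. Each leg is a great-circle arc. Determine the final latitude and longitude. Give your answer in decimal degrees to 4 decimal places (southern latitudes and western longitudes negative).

Apply the spherical direct solution leg by leg, carrying full precision between legs.
Leg 1: from (-54.4555°, -137.2947°), δ = 785.6/6378.137 = 0.123171 rad, θ = 71° → φ = -51.6511°, λ = -126.5036°.
Leg 2: from (-51.6511°, -126.5036°), δ = 2229.2/6378.137 = 0.349506 rad, θ = 311° → φ = -36.6871°, λ = -145.3044°.

latitude -36.6871°, longitude -145.3044°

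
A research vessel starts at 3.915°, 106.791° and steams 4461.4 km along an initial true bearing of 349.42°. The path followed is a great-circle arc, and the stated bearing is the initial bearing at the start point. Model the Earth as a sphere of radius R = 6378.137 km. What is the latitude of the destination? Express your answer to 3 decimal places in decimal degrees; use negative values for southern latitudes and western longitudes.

latitude 43.129°

δ = 4461.4/6378.137 = 0.699483 rad (40.0774°).
Converting: φ₁ = 0.068330 rad, θ = 6.098529 rad.
sin φ₂ = sin φ₁ cos δ + cos φ₁ sin δ cos θ = (0.068276)(0.765175) + (0.997666)(0.643822)(0.983000) = 0.683644
φ₂ = asin(0.683644) = 0.752744 rad = 43.129°.
Δλ = atan2( sin θ sin δ cos φ₁ , cos δ − sin φ₁ sin φ₂ ) = atan2(-0.117935, 0.718498) = -0.162691 rad = -9.321°.
λ₂ = λ₁ + Δλ = 97.470°.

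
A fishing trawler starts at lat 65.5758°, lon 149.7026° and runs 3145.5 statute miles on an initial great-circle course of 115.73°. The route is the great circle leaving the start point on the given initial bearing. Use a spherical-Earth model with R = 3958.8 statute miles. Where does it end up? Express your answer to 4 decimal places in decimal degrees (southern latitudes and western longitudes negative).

Central angle δ = d/R = 0.794559 rad.
Converting: φ₁ = 1.144514 rad, θ = 2.019870 rad.
Applying the spherical law of cosines for sides, sin φ₂ = sin φ₁ cos δ + cos φ₁ sin δ cos θ = 0.509813, so φ₂ = 30.6514°.
Then Δλ = atan2(0.265793, 0.236410) = 0.843840 rad, from sin θ sin δ cos φ₁ over cos δ − sin φ₁ sin φ₂.
λ₂ = 149.7026° + 48.3485° = 198.0511°, normalized to (−180°, 180°] → -161.9489°.

latitude 30.6514°, longitude -161.9489°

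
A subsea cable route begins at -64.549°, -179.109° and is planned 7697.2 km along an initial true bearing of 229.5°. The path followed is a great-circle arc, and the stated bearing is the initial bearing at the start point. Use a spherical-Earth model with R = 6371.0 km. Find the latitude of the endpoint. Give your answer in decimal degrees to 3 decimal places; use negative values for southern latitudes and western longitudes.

Angular distance δ = d/R = 7697.2 / 6371 = 1.208162 rad.
With φ₁ = -64.549° = -1.126593 rad and θ = 229.5° = 4.005531 rad:
sin φ₂ = sin φ₁ cos δ + cos φ₁ sin δ cos θ = (-0.902953)(0.354738) + (0.429739)(0.934966)(-0.649448) = -0.581255
φ₂ = asin(-0.581255) = -0.620270 rad = -35.539°.
Then Δλ = atan2(-0.305524, -0.170107) = -2.078824 rad, from sin θ sin δ cos φ₁ over cos δ − sin φ₁ sin φ₂.
λ₂ = -179.109° + -119.108° = -298.217°, normalized to (−180°, 180°] → 61.783°.

latitude -35.539°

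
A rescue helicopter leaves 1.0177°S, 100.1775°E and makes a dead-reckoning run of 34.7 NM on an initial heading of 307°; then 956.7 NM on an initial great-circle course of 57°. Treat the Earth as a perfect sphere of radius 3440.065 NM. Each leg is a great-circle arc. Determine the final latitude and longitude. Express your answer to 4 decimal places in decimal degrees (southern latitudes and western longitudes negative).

latitude 7.9478°, longitude 113.1588°

Apply the spherical direct solution leg by leg, carrying full precision between legs.
Leg 1: from (-1.0177°, 100.1775°), δ = 34.7/3440.065 = 0.010087 rad, θ = 307° → φ = -0.6699°, λ = 99.7159°.
Leg 2: from (-0.6699°, 99.7159°), δ = 956.7/3440.065 = 0.278105 rad, θ = 57° → φ = 7.9478°, λ = 113.1588°.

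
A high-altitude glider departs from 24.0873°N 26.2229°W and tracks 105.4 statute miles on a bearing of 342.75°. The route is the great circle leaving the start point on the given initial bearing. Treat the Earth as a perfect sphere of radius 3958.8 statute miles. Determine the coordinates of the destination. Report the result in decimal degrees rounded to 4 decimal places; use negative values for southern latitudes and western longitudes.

Central angle δ = d/R = 0.026624 rad.
Start latitude φ₁ = 0.420403 rad; initial bearing θ = 5.982116 rad.
sin φ₂ = sin φ₁ cos δ + cos φ₁ sin δ cos θ = (0.408128)(0.999646) + (0.912925)(0.026621)(0.955020) = 0.431193
φ₂ = asin(0.431193) = 0.445815 rad = 25.5433°.
Δλ = atan2( sin θ sin δ cos φ₁ , cos δ − sin φ₁ sin φ₂ ) = atan2(-0.007207, 0.823663) = -0.008750 rad = -0.5013°.
λ₂ = λ₁ + Δλ = -26.7242°.

latitude 25.5433°, longitude -26.7242°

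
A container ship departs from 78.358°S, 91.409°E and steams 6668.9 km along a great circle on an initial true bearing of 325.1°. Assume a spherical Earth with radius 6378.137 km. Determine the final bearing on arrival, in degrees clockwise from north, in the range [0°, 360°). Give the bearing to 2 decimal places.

The arc subtends δ = 6668.9/6378.137 = 1.045587 rad at the centre.
Start latitude φ₁ = -1.367605 rad; initial bearing θ = 5.674065 rad.
Destination latitude: φ₂ = arcsin( sin φ₁ cos δ + cos φ₁ sin δ cos θ ) = arcsin(-0.347882) = -20.358°.
Then Δλ = atan2(-0.099895, 0.160668) = -0.556258 rad, from sin θ sin δ cos φ₁ over cos δ − sin φ₁ sin φ₂.
Hence λ₂ = 91.409° + -31.871° = 59.538°.
The forward bearing on arrival equals the back-azimuth from the destination plus 180°.
Back-azimuth from P₂ (-20.36°, 59.54°) to P₁ (-78.36°, 91.41°), with Δλ' = λ₁ − λ₂ = 31.87°: atan2( sin Δλ' cos φ₁ , cos φ₂ sin φ₁ − sin φ₂ cos φ₁ cos Δλ' ) = 172.93°.
Final bearing = (172.93° + 180°) mod 360° = 352.93°.

final bearing 352.93°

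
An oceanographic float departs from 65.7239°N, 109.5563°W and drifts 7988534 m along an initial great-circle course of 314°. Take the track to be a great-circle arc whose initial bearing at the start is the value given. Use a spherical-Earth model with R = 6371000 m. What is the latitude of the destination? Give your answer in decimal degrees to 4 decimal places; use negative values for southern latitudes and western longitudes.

latitude 33.7416°

δ = 7988534/6371000 = 1.253890 rad (71.8426°).
Start latitude φ₁ = 1.147098 rad; initial bearing θ = 5.480334 rad.
Applying the spherical law of cosines for sides, sin φ₂ = sin φ₁ cos δ + cos φ₁ sin δ cos θ = 0.555449, so φ₂ = 33.7416°.
Then Δλ = atan2(-0.281018, -0.194705) = -2.176711 rad, from sin θ sin δ cos φ₁ over cos δ − sin φ₁ sin φ₂.
λ₂ = -109.5563° + -124.7163° = -234.2726°, normalized to (−180°, 180°] → 125.7274°.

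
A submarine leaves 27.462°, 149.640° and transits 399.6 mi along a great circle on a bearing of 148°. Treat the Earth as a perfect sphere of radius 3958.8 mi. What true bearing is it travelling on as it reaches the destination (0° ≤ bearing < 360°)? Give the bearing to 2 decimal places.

final bearing 149.40°

The arc subtends δ = 399.6/3958.8 = 0.100940 rad at the centre.
With φ₁ = 27.462° = 0.479302 rad and θ = 148° = 2.583087 rad:
sin φ₂ = sin φ₁ cos δ + cos φ₁ sin δ cos θ = (0.461160)(0.994910) + (0.887317)(0.100768)(-0.848048) = 0.382986
φ₂ = asin(0.382986) = 0.393027 rad = 22.519°.
Then Δλ = atan2(0.047382, 0.818292) = 0.057839 rad, from sin θ sin δ cos φ₁ over cos δ − sin φ₁ sin φ₂.
λ₂ = λ₁ + Δλ = 152.954°.
The forward bearing on arrival equals the back-azimuth from the destination plus 180°.
Back-azimuth from P₂ (22.52°, 152.95°) to P₁ (27.46°, 149.64°), with Δλ' = λ₁ − λ₂ = -3.31°: atan2( sin Δλ' cos φ₁ , cos φ₂ sin φ₁ − sin φ₂ cos φ₁ cos Δλ' ) = 329.40°.
Final bearing = (329.40° + 180°) mod 360° = 149.40°.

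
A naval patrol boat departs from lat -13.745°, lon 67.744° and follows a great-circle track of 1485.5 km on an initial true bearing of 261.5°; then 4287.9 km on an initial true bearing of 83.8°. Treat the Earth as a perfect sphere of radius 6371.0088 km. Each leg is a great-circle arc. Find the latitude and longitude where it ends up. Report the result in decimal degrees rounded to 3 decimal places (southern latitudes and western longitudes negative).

latitude -8.150°, longitude 92.796°

Apply the spherical direct solution leg by leg, carrying full precision between legs.
Leg 1: from (-13.745°, 67.744°), δ = 1485.5/6371.0088 = 0.233166 rad, θ = 261.5° → φ = -15.328°, λ = 54.037°.
Leg 2: from (-15.328°, 54.037°), δ = 4287.9/6371.0088 = 0.673033 rad, θ = 83.8° → φ = -8.150°, λ = 92.796°.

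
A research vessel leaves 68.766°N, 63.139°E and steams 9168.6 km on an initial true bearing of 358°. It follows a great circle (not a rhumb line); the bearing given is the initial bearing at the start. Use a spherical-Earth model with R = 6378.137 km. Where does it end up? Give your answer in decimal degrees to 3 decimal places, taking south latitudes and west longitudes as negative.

Central angle δ = d/R = 1.437504 rad.
With φ₁ = 68.766° = 1.200193 rad and θ = 358° = 6.248279 rad:
sin φ₂ = sin φ₁ cos δ + cos φ₁ sin δ cos θ = (0.932109)(0.132898) + (0.362178)(0.991130)(0.999391) = 0.482622
φ₂ = asin(0.482622) = 0.503645 rad = 28.857°.
Then Δλ = atan2(-0.012528, -0.316958) = -3.102088 rad, from sin θ sin δ cos φ₁ over cos δ − sin φ₁ sin φ₂.
λ₂ = 63.139° + -177.737° = -114.598°.

latitude 28.857°, longitude -114.598°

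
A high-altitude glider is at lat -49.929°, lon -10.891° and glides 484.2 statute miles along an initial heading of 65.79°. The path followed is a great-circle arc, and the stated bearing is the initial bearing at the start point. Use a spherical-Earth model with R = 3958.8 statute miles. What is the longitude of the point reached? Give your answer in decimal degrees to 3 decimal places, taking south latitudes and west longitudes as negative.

longitude -1.560°

Angular distance δ = d/R = 484.2 / 3958.8 = 0.122310 rad.
With φ₁ = -49.929° = -0.871425 rad and θ = 65.79° = 1.148252 rad:
Destination latitude: φ₂ = arcsin( sin φ₁ cos δ + cos φ₁ sin δ cos θ ) = arcsin(-0.727323) = -46.662°.
Δλ = atan2( sin θ sin δ cos φ₁ , cos δ − sin φ₁ sin φ₂ ) = atan2(0.071631, 0.435947) = 0.162857 rad = 9.331°.
Hence λ₂ = -10.891° + 9.331° = -1.560°.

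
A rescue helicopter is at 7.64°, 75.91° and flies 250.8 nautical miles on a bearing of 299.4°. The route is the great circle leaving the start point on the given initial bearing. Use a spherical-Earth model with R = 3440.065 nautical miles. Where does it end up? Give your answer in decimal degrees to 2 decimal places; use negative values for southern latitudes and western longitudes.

Angular distance δ = d/R = 250.8 / 3440.065 = 0.072906 rad.
Start latitude φ₁ = 0.133343 rad; initial bearing θ = 5.225516 rad.
Destination latitude: φ₂ = arcsin( sin φ₁ cos δ + cos φ₁ sin δ cos θ ) = arcsin(0.168036) = 9.67°.
For the longitude increment, Δλ = atan2( sin θ sin δ cos φ₁, cos δ − sin φ₁ sin φ₂ ) = atan2(-0.062897, 0.975003) = -3.69°.
λ₂ = 75.91° + -3.69° = 72.22°.

latitude 9.67°, longitude 72.22°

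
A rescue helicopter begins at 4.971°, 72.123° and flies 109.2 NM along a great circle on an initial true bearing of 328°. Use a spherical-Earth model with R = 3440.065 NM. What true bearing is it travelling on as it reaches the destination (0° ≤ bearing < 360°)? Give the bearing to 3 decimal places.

Central angle δ = d/R = 0.031744 rad.
With φ₁ = 4.971° = 0.086760 rad and θ = 328° = 5.724680 rad:
sin φ₂ = sin φ₁ cos δ + cos φ₁ sin δ cos θ = (0.086652)(0.999496) + (0.996239)(0.031738)(0.848048) = 0.113422
φ₂ = asin(0.113422) = 0.113667 rad = 6.513°.
Δλ = atan2( sin θ sin δ cos φ₁ , cos δ − sin φ₁ sin φ₂ ) = atan2(-0.016755, 0.989668) = -0.016929 rad = -0.970°.
λ₂ = λ₁ + Δλ = 71.153°.
The forward bearing on arrival equals the back-azimuth from the destination plus 180°.
Back-azimuth from P₂ (6.513°, 71.153°) to P₁ (4.971°, 72.123°), with Δλ' = λ₁ − λ₂ = 0.970°: atan2( sin Δλ' cos φ₁ , cos φ₂ sin φ₁ − sin φ₂ cos φ₁ cos Δλ' ) = 147.903°.
Final bearing = (147.903° + 180°) mod 360° = 327.903°.

final bearing 327.903°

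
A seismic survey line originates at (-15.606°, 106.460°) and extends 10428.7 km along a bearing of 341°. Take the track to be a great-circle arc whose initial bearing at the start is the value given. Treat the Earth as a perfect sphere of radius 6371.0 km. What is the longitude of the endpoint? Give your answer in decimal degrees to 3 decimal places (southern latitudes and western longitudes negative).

longitude 46.807°

Angular distance δ = d/R = 10428.7 / 6371 = 1.636902 rad.
With φ₁ = -15.606° = -0.272376 rad and θ = 341° = 5.951573 rad:
sin φ₂ = sin φ₁ cos δ + cos φ₁ sin δ cos θ = (-0.269021)(-0.066057) + (0.963134)(0.997816)(0.945519) = 0.926443
φ₂ = asin(0.926443) = 1.184851 rad = 67.887°.
Then Δλ = atan2(-0.312881, 0.183175) = -1.041146 rad, from sin θ sin δ cos φ₁ over cos δ − sin φ₁ sin φ₂.
Hence λ₂ = 106.460° + -59.653° = 46.807°.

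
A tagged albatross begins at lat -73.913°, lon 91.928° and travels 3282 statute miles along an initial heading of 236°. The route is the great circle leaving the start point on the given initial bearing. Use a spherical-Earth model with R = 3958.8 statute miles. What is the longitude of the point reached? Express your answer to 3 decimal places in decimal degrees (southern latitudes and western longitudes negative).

Central angle δ = d/R = 0.829039 rad.
Converting: φ₁ = -1.290025 rad, θ = 4.118977 rad.
Destination latitude: φ₂ = arcsin( sin φ₁ cos δ + cos φ₁ sin δ cos θ ) = arcsin(-0.763372) = -49.762°.
Δλ = atan2( sin θ sin δ cos φ₁ , cos δ − sin φ₁ sin φ₂ ) = atan2(-0.169371, -0.057896) = -1.900172 rad = -108.872°.
λ₂ = λ₁ + Δλ = -16.944°.

longitude -16.944°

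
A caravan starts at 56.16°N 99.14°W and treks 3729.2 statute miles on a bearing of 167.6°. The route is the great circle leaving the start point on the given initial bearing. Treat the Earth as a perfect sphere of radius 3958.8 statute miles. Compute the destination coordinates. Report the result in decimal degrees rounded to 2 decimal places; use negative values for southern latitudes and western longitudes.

latitude 2.79°, longitude -89.13°

The arc subtends δ = 3729.2/3958.8 = 0.942003 rad at the centre.
Start latitude φ₁ = 0.980177 rad; initial bearing θ = 2.925172 rad.
Destination latitude: φ₂ = arcsin( sin φ₁ cos δ + cos φ₁ sin δ cos θ ) = arcsin(0.048671) = 2.79°.
For the longitude increment, Δλ = atan2( sin θ sin δ cos φ₁, cos δ − sin φ₁ sin φ₂ ) = atan2(0.096710, 0.547744) = 10.01°.
λ₂ = -99.14° + 10.01° = -89.13°.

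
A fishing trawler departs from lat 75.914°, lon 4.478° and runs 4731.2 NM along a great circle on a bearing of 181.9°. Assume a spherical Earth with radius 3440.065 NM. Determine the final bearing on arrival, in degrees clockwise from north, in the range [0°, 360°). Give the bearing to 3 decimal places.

final bearing 180.463°

The arc subtends δ = 4731.2/3440.065 = 1.375323 rad at the centre.
With φ₁ = 75.914° = 1.324949 rad and θ = 181.9° = 3.174754 rad:
Applying the spherical law of cosines for sides, sin φ₂ = sin φ₁ cos δ + cos φ₁ sin δ cos θ = -0.050221, so φ₂ = -2.879°.
Δλ = atan2( sin θ sin δ cos φ₁ , cos δ − sin φ₁ sin φ₂ ) = atan2(-0.007916, 0.242942) = -0.032571 rad = -1.866°.
λ₂ = λ₁ + Δλ = 2.612°.
The forward bearing on arrival equals the back-azimuth from the destination plus 180°.
Back-azimuth from P₂ (-2.879°, 2.612°) to P₁ (75.914°, 4.478°), with Δλ' = λ₁ − λ₂ = 1.866°: atan2( sin Δλ' cos φ₁ , cos φ₂ sin φ₁ − sin φ₂ cos φ₁ cos Δλ' ) = 0.463°.
Final bearing = (0.463° + 180°) mod 360° = 180.463°.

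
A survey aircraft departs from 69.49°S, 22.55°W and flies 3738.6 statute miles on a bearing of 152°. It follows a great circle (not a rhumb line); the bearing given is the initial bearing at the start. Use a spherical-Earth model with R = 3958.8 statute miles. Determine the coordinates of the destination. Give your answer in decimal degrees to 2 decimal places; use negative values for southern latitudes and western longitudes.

latitude -53.10°, longitude 118.14°

δ = 3738.6/3958.8 = 0.944377 rad (54.1088°).
Start latitude φ₁ = -1.212829 rad; initial bearing θ = 2.652900 rad.
Applying the spherical law of cosines for sides, sin φ₂ = sin φ₁ cos δ + cos φ₁ sin δ cos θ = -0.799708, so φ₂ = -53.10°.
Δλ = atan2( sin θ sin δ cos φ₁ , cos δ − sin φ₁ sin φ₂ ) = atan2(0.133258, -0.162767) = 2.455552 rad = 140.69°.
λ₂ = -22.55° + 140.69° = 118.14°.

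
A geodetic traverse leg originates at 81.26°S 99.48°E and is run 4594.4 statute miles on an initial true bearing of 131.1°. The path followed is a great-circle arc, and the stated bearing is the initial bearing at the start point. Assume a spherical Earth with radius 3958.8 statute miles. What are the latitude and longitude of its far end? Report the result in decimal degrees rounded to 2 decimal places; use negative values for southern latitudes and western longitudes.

latitude -29.06°, longitude -132.76°

δ = 4594.4/3958.8 = 1.160554 rad (66.4948°).
Converting: φ₁ = -1.418255 rad, θ = 2.288127 rad.
Destination latitude: φ₂ = arcsin( sin φ₁ cos δ + cos φ₁ sin δ cos θ ) = arcsin(-0.485801) = -29.06°.
For the longitude increment, Δλ = atan2( sin θ sin δ cos φ₁, cos δ − sin φ₁ sin φ₂ ) = atan2(0.105003, -0.081328) = 127.76°.
λ₂ = 99.48° + 127.76° = 227.24°, normalized to (−180°, 180°] → -132.76°.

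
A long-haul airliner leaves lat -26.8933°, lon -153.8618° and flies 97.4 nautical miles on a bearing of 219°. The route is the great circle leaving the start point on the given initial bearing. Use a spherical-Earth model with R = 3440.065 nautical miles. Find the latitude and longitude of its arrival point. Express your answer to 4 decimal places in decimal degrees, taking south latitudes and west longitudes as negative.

Angular distance δ = d/R = 97.4 / 3440.065 = 0.028313 rad.
Start latitude φ₁ = -0.469377 rad; initial bearing θ = 3.822271 rad.
Applying the spherical law of cosines for sides, sin φ₂ = sin φ₁ cos δ + cos φ₁ sin δ cos θ = -0.471770, so φ₂ = -28.1493°.
For the longitude increment, Δλ = atan2( sin θ sin δ cos φ₁, cos δ − sin φ₁ sin φ₂ ) = atan2(-0.015889, 0.786203) = -1.1578°.
λ₂ = λ₁ + Δλ = -155.0196°.

latitude -28.1493°, longitude -155.0196°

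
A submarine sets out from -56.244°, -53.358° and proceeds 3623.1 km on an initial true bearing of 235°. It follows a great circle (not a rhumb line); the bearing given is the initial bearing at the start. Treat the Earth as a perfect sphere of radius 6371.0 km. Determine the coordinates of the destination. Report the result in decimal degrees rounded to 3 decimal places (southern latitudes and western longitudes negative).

Central angle δ = d/R = 0.568686 rad.
Converting: φ₁ = -0.981643 rad, θ = 4.101524 rad.
Destination latitude: φ₂ = arcsin( sin φ₁ cos δ + cos φ₁ sin δ cos θ ) = arcsin(-0.872189) = -60.714°.
Δλ = atan2( sin θ sin δ cos φ₁ , cos δ − sin φ₁ sin φ₂ ) = atan2(-0.245119, 0.117461) = -1.123928 rad = -64.396°.
λ₂ = λ₁ + Δλ = -117.754°.

latitude -60.714°, longitude -117.754°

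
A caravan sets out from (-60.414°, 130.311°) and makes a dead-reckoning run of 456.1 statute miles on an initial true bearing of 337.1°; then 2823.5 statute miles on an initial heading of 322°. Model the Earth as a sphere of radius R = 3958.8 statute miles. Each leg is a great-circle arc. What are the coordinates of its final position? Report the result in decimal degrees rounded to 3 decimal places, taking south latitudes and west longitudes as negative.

Apply the spherical direct solution leg by leg, carrying full precision between legs.
Leg 1: from (-60.414°, 130.311°), δ = 456.1/3958.8 = 0.115212 rad, θ = 337.1° → φ = -54.249°, λ = 125.920°.
Leg 2: from (-54.249°, 125.920°), δ = 2823.5/3958.8 = 0.713221 rad, θ = 322° → φ = -18.211°, λ = 100.829°.

latitude -18.211°, longitude 100.829°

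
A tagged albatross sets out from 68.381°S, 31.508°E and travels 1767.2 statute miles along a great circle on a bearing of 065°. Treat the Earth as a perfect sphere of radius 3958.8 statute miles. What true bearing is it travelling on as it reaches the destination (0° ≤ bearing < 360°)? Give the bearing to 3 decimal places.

final bearing 31.646°

Central angle δ = d/R = 0.446398 rad.
Start latitude φ₁ = -1.193474 rad; initial bearing θ = 1.134464 rad.
sin φ₂ = sin φ₁ cos δ + cos φ₁ sin δ cos θ = (-0.929654)(0.902008) + (0.368433)(0.431719)(0.422618) = -0.771334
φ₂ = asin(-0.771334) = -0.880935 rad = -50.474°.
Δλ = atan2( sin θ sin δ cos φ₁ , cos δ − sin φ₁ sin φ₂ ) = atan2(0.144157, 0.184934) = 0.662119 rad = 37.937°.
λ₂ = 31.508° + 37.937° = 69.445°.
The forward bearing on arrival equals the back-azimuth from the destination plus 180°.
Back-azimuth from P₂ (-50.474°, 69.445°) to P₁ (-68.381°, 31.508°), with Δλ' = λ₁ − λ₂ = -37.937°: atan2( sin Δλ' cos φ₁ , cos φ₂ sin φ₁ − sin φ₂ cos φ₁ cos Δλ' ) = 211.646°.
Final bearing = (211.646° + 180°) mod 360° = 31.646°.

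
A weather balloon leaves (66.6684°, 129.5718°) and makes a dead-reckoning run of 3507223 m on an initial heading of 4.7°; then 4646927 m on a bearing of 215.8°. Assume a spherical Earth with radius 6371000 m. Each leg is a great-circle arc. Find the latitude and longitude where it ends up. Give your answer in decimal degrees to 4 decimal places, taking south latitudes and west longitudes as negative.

latitude 41.1228°, longitude -98.4806°

Apply the spherical direct solution leg by leg, carrying full precision between legs.
Leg 1: from (66.6684°, 129.5718°), δ = 3507223/6371000 = 0.550498 rad, θ = 4.7° → φ = 81.5154°, λ = -67.3168°.
Leg 2: from (81.5154°, -67.3168°), δ = 4646927/6371000 = 0.729387 rad, θ = 215.8° → φ = 41.1228°, λ = -98.4806°.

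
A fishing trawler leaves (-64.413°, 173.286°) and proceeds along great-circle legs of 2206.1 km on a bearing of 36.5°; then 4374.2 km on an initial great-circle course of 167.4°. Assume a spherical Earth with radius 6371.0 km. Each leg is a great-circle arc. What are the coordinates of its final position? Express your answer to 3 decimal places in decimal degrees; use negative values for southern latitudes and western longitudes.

latitude -80.917°, longitude -108.365°

Apply the spherical direct solution leg by leg, carrying full precision between legs.
Leg 1: from (-64.413°, 173.286°), δ = 2206.1/6371 = 0.346272 rad, θ = 36.5° → φ = -46.934°, λ = -169.518°.
Leg 2: from (-46.934°, -169.518°), δ = 4374.2/6371 = 0.686580 rad, θ = 167.4° → φ = -80.917°, λ = -108.365°.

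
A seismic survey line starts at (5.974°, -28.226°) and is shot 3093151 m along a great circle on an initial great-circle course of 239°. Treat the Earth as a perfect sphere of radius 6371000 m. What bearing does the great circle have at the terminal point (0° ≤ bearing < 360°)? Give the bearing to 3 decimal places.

Central angle δ = d/R = 0.485505 rad.
Start latitude φ₁ = 0.104266 rad; initial bearing θ = 4.171337 rad.
Applying the spherical law of cosines for sides, sin φ₂ = sin φ₁ cos δ + cos φ₁ sin δ cos θ = -0.146990, so φ₂ = -8.453°.
Then Δλ = atan2(-0.397829, 0.899738) = -0.416316 rad, from sin θ sin δ cos φ₁ over cos δ − sin φ₁ sin φ₂.
Hence λ₂ = -28.226° + -23.853° = -52.079°.
The forward bearing on arrival equals the back-azimuth from the destination plus 180°.
Back-azimuth from P₂ (-8.453°, -52.079°) to P₁ (5.974°, -28.226°), with Δλ' = λ₁ − λ₂ = 23.853°: atan2( sin Δλ' cos φ₁ , cos φ₂ sin φ₁ − sin φ₂ cos φ₁ cos Δλ' ) = 59.528°.
Final bearing = (59.528° + 180°) mod 360° = 239.528°.

final bearing 239.528°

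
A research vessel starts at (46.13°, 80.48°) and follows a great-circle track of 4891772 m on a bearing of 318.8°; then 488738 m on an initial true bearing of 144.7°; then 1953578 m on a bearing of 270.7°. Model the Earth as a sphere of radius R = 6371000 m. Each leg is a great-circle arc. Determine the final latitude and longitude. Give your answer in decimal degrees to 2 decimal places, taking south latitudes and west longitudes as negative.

Apply the spherical direct solution leg by leg, carrying full precision between legs.
Leg 1: from (46.13°, 80.48°), δ = 4891772/6371000 = 0.767819 rad, θ = 318.8° → φ = 61.74°, λ = 5.39°.
Leg 2: from (61.74°, 5.39°), δ = 488738/6371000 = 0.076713 rad, θ = 144.7° → φ = 58.06°, λ = 10.19°.
Leg 3: from (58.06°, 10.19°), δ = 1953578/6371000 = 0.306636 rad, θ = 270.7° → φ = 54.19°, λ = -20.86°.

latitude 54.19°, longitude -20.86°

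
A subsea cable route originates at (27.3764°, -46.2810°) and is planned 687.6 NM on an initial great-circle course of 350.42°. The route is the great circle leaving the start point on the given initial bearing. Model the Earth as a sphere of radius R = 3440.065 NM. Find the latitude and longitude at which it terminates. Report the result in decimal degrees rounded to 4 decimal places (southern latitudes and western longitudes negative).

latitude 38.6481°, longitude -48.7059°

Central angle δ = d/R = 0.199880 rad.
With φ₁ = 27.3764° = 0.477808 rad and θ = 350.42° = 6.115983 rad:
Destination latitude: φ₂ = arcsin( sin φ₁ cos δ + cos φ₁ sin δ cos θ ) = arcsin(0.624535) = 38.6481°.
For the longitude increment, Δλ = atan2( sin θ sin δ cos φ₁, cos δ − sin φ₁ sin φ₂ ) = atan2(-0.029343, 0.692908) = -2.4249°.
λ₂ = -46.2810° + -2.4249° = -48.7059°.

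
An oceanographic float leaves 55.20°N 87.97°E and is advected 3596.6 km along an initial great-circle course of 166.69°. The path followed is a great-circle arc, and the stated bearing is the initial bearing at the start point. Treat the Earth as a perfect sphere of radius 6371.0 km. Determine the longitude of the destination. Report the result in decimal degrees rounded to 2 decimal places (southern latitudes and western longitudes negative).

longitude 95.68°

Angular distance δ = d/R = 3596.6 / 6371 = 0.564527 rad.
Start latitude φ₁ = 0.963422 rad; initial bearing θ = 2.909289 rad.
Destination latitude: φ₂ = arcsin( sin φ₁ cos δ + cos φ₁ sin δ cos θ ) = arcsin(0.396602) = 23.37°.
Then Δλ = atan2(0.070295, 0.519172) = 0.134581 rad, from sin θ sin δ cos φ₁ over cos δ − sin φ₁ sin φ₂.
λ₂ = 87.97° + 7.71° = 95.68°.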